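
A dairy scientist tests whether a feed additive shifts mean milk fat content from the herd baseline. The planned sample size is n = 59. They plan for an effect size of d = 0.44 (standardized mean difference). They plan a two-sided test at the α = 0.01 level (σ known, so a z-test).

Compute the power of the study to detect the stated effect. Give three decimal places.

Power ≈ 0.789

Noncentrality parameter: λ = d·√n = 0.44 × √59 = 3.3797
Two-sided α = 0.01 → critical value z_{0.005} = 2.576.
Power = Φ(λ − 2.576) + Φ(−λ − 2.576) = Φ(0.804) + Φ(-5.956) = 0.7893 + 0.0000 = 0.7893.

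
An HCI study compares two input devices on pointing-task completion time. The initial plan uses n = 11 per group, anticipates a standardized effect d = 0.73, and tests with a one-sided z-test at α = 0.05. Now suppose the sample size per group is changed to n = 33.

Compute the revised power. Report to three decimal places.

With n = 33 per group: δ = d·√(n/2) = 0.73 × √(33/2) = 2.9653. Critical value z_{0.05} = 1.645.
Revised power = P(Z > 1.645 − δ) = Φ(1.320) = 0.9067.

Power ≈ 0.907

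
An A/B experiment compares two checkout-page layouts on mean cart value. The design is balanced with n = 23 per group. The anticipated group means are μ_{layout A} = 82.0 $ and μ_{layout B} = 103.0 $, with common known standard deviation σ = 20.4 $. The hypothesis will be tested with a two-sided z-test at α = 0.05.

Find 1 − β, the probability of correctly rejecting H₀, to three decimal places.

Power ≈ 0.937

Standardized effect: d = |μ_{layout A} − μ_{layout B}| / σ = |82.0 − 103.0| / 20.4 = 1.0294
Noncentrality parameter: δ = d·√(n/2) = 1.0294 × √(23/2) = 3.4909
Two-sided α = 0.05 → critical value z_{0.025} = 1.960.
Power = Φ(δ − 1.960) + Φ(−δ − 1.960) = Φ(1.531) + Φ(-5.451) = 0.9371 + 0.0000 = 0.9371.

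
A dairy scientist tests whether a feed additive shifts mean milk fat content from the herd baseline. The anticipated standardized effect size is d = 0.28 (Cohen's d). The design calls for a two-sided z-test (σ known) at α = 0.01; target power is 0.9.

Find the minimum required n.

For power 0.9 need Φ(δ − z_{0.005}) = 0.9, so δ = z_{0.005} + z_{0.10} = 2.576 + 1.282 = 3.857.
(The Φ(−δ − z_{α/2}) term is vanishingly small for δ > 0 and is dropped in the standard sample-size formula.)
δ = d·√n ⇒ n = (δ/d)² = (3.857 / 0.28)² = 189.79.
Rounding up, n = 190.

n = 190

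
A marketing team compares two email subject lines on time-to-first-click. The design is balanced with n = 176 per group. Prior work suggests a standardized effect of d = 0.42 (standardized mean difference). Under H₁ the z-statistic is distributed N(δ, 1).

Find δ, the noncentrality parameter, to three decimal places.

δ ≈ 3.940

δ = d·√(n/2) = 0.42 × √(176/2) = 3.9399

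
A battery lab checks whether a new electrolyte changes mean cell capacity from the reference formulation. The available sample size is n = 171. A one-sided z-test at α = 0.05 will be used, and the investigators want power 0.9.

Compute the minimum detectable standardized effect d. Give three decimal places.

Need Φ(δ − 1.645) = 0.9, so δ = 1.645 + 1.282 = 2.926.
δ = d·√n ⇒ d = δ/√n = 2.926/√171 = 0.2238.

d ≈ 0.224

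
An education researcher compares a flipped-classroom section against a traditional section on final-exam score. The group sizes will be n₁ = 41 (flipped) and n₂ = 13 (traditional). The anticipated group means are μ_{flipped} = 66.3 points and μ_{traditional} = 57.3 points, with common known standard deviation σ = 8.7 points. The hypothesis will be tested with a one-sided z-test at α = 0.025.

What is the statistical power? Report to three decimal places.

Power ≈ 0.901

Standardized effect: d = |μ_{flipped} − μ_{traditional}| / σ = |66.3 − 57.3| / 8.7 = 1.0345
Noncentrality parameter: δ = d / √(1/n₁ + 1/n₂) = 1.0345 / √(1/41 + 1/13) = 3.2500
One-sided α = 0.025 → critical value z_{0.025} = 1.960.
Power = Φ(δ − 1.960) = Φ(1.290) = 0.9015.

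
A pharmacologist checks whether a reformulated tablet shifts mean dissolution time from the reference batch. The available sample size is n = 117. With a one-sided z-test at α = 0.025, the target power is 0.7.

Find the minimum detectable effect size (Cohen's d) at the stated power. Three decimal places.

d ≈ 0.230

Need Φ(δ − 1.960) = 0.7, so δ = 1.960 + 0.524 = 2.484.
δ = d·√n ⇒ d = δ/√n = 2.484/√117 = 0.2297.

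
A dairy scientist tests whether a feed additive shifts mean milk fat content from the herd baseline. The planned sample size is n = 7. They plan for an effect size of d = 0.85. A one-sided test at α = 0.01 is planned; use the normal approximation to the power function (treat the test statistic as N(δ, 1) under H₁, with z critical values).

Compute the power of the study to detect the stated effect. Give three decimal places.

Power ≈ 0.469

Noncentrality parameter: δ = d·√n = 0.85 × √7 = 2.2489
One-sided α = 0.01 → critical value z_{0.01} = 2.326.
Power = P(Z > 2.326 − δ) = Φ(-0.077) = 0.4691.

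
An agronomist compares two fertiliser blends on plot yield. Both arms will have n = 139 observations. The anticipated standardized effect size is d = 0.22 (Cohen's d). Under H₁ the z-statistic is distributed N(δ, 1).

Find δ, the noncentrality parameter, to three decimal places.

δ ≈ 1.834

δ = d·√(n/2) = 0.22 × √(139/2) = 1.8341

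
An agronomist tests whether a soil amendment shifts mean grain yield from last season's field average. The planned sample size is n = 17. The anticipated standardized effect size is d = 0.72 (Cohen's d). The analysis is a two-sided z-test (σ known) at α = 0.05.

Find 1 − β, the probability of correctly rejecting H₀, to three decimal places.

Power ≈ 0.843

Noncentrality parameter: δ = d·√n = 0.72 × √17 = 2.9686
Two-sided α = 0.05 → critical value z_{0.025} = 1.960.
Power = Φ(δ − 1.960) + Φ(−δ − 1.960) = Φ(1.009) + Φ(-4.929) = 0.8434 + 0.0000 = 0.8434.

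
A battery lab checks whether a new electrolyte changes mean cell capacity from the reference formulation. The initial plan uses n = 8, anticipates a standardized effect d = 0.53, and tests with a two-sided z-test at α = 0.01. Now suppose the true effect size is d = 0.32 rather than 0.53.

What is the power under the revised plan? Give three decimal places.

With d = 0.32: δ = d·√n = 0.32 × √8 = 0.9051. Critical value z_{0.005} = 2.576.
Revised power = Φ(δ − 2.576) + Φ(−δ − 2.576) = Φ(-1.671) + Φ(-3.481) = 0.0474 + 0.0002 = 0.0476.

Power ≈ 0.048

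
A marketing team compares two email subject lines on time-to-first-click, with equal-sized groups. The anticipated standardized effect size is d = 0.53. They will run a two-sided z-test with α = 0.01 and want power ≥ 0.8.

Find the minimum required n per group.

For power 0.8 need Φ(δ − z_{0.005}) = 0.8, so δ = z_{0.005} + z_{0.20} = 2.576 + 0.842 = 3.417.
(For δ > 0 the lower-tail rejection region contributes negligibly to power, so the one-term inversion is standard.)
δ = d·√(n/2) ⇒ n = 2(δ/d)² = 2 × (3.417 / 0.53)² = 83.15.
Round up to the next whole unit.

n = 84 per group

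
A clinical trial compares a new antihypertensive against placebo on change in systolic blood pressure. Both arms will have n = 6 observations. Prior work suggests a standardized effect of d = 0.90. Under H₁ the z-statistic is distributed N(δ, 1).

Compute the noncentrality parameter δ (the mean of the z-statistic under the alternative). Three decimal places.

δ = d·√(n/2) = 0.90 × √(6/2) = 1.5588

δ ≈ 1.559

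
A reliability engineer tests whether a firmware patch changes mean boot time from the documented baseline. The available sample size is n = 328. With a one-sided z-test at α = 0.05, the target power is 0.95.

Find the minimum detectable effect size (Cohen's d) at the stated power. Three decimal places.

d ≈ 0.182

Need Φ(δ − 1.645) = 0.95, so δ = 1.645 + 1.645 = 3.290.
δ = d·√n ⇒ d = δ/√n = 3.290/√328 = 0.1816.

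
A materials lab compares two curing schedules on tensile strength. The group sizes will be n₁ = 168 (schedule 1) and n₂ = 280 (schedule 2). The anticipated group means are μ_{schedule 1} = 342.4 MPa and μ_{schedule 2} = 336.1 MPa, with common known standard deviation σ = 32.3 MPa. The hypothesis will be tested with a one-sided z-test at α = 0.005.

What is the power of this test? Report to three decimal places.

Power ≈ 0.282

Standardized effect: d = |μ_{schedule 1} − μ_{schedule 2}| / σ = |342.4 − 336.1| / 32.3 = 0.1950
Noncentrality parameter: δ = d / √(1/n₁ + 1/n₂) = 0.1950 / √(1/168 + 1/280) = 1.9986
One-sided α = 0.005 → critical value z_{0.005} = 2.576.
Power = Φ(δ − 2.576) = Φ(-0.577) = 0.2819.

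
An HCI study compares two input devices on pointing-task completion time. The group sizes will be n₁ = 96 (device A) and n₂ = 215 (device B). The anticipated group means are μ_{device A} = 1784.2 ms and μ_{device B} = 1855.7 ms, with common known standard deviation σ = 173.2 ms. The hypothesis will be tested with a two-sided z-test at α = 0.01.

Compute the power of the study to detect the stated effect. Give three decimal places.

Standardized effect: d = |μ_{device A} − μ_{device B}| / σ = |1784.2 − 1855.7| / 173.2 = 0.4128
Noncentrality parameter: λ = d / √(1/n₁ + 1/n₂) = 0.4128 / √(1/96 + 1/215) = 3.3630
Two-sided α = 0.01 → critical value z_{0.005} = 2.576.
Power = Φ(λ − 2.576) + Φ(−λ − 2.576) = Φ(0.787) + Φ(-5.939) = 0.7844 + 0.0000 = 0.7844.

Power ≈ 0.784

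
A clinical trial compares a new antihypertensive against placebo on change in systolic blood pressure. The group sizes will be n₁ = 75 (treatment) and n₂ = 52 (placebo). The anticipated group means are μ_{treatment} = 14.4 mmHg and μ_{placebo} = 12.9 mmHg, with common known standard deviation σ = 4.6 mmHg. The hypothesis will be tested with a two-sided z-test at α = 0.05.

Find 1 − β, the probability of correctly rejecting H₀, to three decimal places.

Power ≈ 0.439

Standardized effect: d = |μ_{treatment} − μ_{placebo}| / σ = |14.4 − 12.9| / 4.6 = 0.3261
Noncentrality parameter: δ = d / √(1/n₁ + 1/n₂) = 0.3261 / √(1/75 + 1/52) = 1.8070
Critical value for a two-sided test at α = 0.05: z_{α/2} = 1.960.
Power = Φ(δ − 1.960) + Φ(−δ − 1.960) = Φ(-0.153) + Φ(-3.767) = 0.4392 + 0.0001 = 0.4393.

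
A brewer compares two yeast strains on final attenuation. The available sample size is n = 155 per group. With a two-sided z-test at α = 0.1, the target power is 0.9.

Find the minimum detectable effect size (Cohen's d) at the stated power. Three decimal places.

d ≈ 0.332

Need Φ(δ − 1.645) = 0.9, so δ = 1.645 + 1.282 = 2.926.
(Lower-tail contribution to power is negligible for δ > 0.)
δ = d·√(n/2) ⇒ d = δ/√(n/2) = 2.926/√(155/2) = 0.3324.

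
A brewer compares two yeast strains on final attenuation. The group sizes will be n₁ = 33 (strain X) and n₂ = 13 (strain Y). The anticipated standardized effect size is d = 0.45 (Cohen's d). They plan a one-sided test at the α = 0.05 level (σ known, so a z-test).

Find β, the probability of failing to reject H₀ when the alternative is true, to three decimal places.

Noncentrality parameter: λ = d / √(1/n₁ + 1/n₂) = 0.45 / √(1/33 + 1/13) = 1.3742
Critical value for a one-sided test at α = 0.05: z_α = 1.645.
Power = P(Z > 1.645 − λ) = Φ(-0.271) = 0.3933.
Type II error: β = 1 − power = 1 − 0.3933 = 0.6067.

β ≈ 0.607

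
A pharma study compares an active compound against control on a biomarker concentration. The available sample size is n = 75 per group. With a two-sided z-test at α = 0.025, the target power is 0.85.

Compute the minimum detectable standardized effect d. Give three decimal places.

Need Φ(δ − 2.241) = 0.85, so δ = 2.241 + 1.036 = 3.278.
(The second rejection-region term Φ(−δ − z_{α/2}) is negligible and dropped.)
δ = d·√(n/2) ⇒ d = δ/√(n/2) = 3.278/√(75/2) = 0.5353.

d ≈ 0.535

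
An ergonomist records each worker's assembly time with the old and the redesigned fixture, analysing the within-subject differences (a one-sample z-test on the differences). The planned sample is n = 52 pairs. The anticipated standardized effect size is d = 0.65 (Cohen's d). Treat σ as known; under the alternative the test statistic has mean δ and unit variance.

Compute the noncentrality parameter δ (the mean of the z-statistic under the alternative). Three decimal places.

δ ≈ 4.687

The noncentrality parameter scales effect size by the design's sample-size factor: δ = d·√n = 0.65 × √52 = 4.6872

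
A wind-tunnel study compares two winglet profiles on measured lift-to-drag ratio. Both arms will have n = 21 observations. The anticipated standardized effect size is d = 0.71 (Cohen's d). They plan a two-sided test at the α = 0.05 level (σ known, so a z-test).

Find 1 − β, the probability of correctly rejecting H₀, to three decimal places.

Noncentrality parameter: λ = d·√(n/2) = 0.71 × √(21/2) = 2.3007
Two-sided α = 0.05 → critical value z_{0.025} = 1.960.
Power = Φ(λ − 1.960) + Φ(−λ − 1.960) = Φ(0.341) + Φ(-4.261) = 0.6333 + 0.0000 = 0.6333.

Power ≈ 0.633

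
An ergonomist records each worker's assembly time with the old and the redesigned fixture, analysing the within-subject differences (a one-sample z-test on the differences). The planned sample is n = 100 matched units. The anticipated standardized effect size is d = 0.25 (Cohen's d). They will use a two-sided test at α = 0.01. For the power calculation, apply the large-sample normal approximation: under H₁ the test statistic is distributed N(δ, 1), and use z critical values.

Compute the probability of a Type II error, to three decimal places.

Noncentrality parameter: δ = d·√n = 0.25 × √100 = 2.5000
Two-sided α = 0.01 → critical value z_{0.005} = 2.576.
Power = Φ(δ − 2.576) + Φ(−δ − 2.576) = Φ(-0.076) + Φ(-5.076) = 0.4698 + 0.0000 = 0.4698.
Type II error: β = 1 − power = 1 − 0.4698 = 0.5302.

β ≈ 0.530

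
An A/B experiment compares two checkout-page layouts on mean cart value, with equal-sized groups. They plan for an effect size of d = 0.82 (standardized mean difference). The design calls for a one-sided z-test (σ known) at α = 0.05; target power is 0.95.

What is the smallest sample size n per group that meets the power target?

n = 33 per group

Set Φ(δ − 1.645) = 0.95; then δ − 1.645 = Φ⁻¹(0.95) = 1.645, giving δ = 3.290.
δ = d·√(n/2) ⇒ n = 2(δ/d)² = 2 × (3.290 / 0.82)² = 32.19.
Round up to the next whole unit.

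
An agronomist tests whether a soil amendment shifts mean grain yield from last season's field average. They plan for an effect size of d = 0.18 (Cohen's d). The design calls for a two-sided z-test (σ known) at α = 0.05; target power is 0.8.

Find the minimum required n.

n = 243

Set Φ(δ − 1.960) = 0.8; then δ − 1.960 = Φ⁻¹(0.8) = 0.842, giving δ = 2.802.
(For δ > 0 the lower-tail rejection region contributes negligibly to power, so the one-term inversion is standard.)
δ = d·√n ⇒ n = (δ/d)² = (2.802 / 0.18)² = 242.25.
Round up to the next whole unit.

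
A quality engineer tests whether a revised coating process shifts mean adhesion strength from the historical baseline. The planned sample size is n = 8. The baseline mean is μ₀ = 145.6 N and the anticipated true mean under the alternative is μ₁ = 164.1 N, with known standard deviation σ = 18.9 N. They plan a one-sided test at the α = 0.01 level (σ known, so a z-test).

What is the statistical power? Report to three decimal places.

Power ≈ 0.671

Standardized effect: d = |μ₁ − μ₀| / σ = |164.1 − 145.6| / 18.9 = 0.9788
Noncentrality parameter: δ = d·√n = 0.9788 × √8 = 2.7686
Critical value for a one-sided test at α = 0.01: z_α = 2.326.
Power = Φ(δ − 2.326) = Φ(0.442) = 0.6708.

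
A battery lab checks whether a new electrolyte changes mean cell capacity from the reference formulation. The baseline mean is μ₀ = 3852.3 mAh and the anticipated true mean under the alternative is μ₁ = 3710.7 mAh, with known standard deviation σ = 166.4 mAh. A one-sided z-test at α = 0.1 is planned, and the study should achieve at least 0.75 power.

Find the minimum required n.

n = 6

Standardized effect: d = |μ₁ − μ₀| / σ = |3710.7 − 3852.3| / 166.4 = 0.8510
Set Φ(δ − 1.282) = 0.75; then δ − 1.282 = Φ⁻¹(0.75) = 0.674, giving δ = 1.956.
δ = d·√n ⇒ n = (δ/d)² = (1.956 / 0.8510)² = 5.28.
Round up to the next whole unit.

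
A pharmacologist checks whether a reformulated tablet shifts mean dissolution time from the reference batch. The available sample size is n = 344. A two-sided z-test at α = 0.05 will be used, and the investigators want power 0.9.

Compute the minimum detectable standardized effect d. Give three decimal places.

Required noncentrality: δ = z_{0.025} + z_{0.10} = 1.960 + 1.282 = 3.242.
(The second rejection-region term Φ(−δ − z_{α/2}) is negligible and dropped.)
δ = d·√n ⇒ d = δ/√n = 3.242/√344 = 0.1748.

d ≈ 0.175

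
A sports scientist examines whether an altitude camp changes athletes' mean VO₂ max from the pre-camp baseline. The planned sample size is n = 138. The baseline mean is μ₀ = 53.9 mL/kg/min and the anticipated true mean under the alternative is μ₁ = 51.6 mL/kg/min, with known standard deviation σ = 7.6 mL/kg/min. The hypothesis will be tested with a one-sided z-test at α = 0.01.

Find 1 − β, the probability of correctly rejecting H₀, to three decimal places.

Power ≈ 0.890

Standardized effect: d = |μ₁ − μ₀| / σ = |51.6 − 53.9| / 7.6 = 0.3026
Noncentrality parameter: δ = d·√n = 0.3026 × √138 = 3.5551
Critical value for a one-sided test at α = 0.01: z_α = 2.326.
Power = Φ(δ − 2.326) = Φ(1.229) = 0.8904.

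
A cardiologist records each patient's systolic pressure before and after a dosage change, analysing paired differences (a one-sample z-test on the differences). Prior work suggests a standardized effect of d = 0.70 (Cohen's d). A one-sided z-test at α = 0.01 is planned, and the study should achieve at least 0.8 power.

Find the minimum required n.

n = 21

For power 0.8 need Φ(δ − z_{0.01}) = 0.8, so δ = z_{0.01} + z_{0.20} = 2.326 + 0.842 = 3.168.
δ = d·√n ⇒ n = (δ/d)² = (3.168 / 0.70)² = 20.48.
Round up to the next whole unit.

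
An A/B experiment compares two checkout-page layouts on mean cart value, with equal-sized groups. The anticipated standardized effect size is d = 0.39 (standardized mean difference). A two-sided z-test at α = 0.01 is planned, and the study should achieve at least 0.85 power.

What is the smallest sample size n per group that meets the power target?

n = 172 per group

For power 0.85 need Φ(δ − z_{0.005}) = 0.85, so δ = z_{0.005} + z_{0.15} = 2.576 + 1.036 = 3.612.
(The Φ(−δ − z_{α/2}) term is vanishingly small for δ > 0 and is dropped in the standard sample-size formula.)
δ = d·√(n/2) ⇒ n = 2(δ/d)² = 2 × (3.612 / 0.39)² = 171.58.
Rounding up, n = 172 per group.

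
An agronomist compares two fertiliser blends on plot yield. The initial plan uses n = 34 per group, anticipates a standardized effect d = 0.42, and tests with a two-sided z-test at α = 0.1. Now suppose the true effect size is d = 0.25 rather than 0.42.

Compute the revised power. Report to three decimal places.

Power ≈ 0.273

With d = 0.25: δ = d·√(n/2) = 0.25 × √(34/2) = 1.0308. Critical value z_{0.05} = 1.645.
Revised power = Φ(δ − 1.645) + Φ(−δ − 1.645) = Φ(-0.614) + Φ(-2.676) = 0.2696 + 0.0037 = 0.2733.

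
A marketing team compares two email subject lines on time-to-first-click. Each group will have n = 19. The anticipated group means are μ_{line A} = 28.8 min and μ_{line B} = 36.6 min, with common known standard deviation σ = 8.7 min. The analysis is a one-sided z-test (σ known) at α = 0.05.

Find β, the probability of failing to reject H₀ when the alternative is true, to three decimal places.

β ≈ 0.132

Standardized effect: d = |μ_{line A} − μ_{line B}| / σ = |28.8 − 36.6| / 8.7 = 0.8966
Noncentrality parameter: δ = d·√(n/2) = 0.8966 × √(19/2) = 2.7634
Critical value for a one-sided test at α = 0.05: z_α = 1.645.
Power = Φ(δ − 1.645) = Φ(1.119) = 0.8683.
Type II error: β = 1 − power = 1 − 0.8683 = 0.1317.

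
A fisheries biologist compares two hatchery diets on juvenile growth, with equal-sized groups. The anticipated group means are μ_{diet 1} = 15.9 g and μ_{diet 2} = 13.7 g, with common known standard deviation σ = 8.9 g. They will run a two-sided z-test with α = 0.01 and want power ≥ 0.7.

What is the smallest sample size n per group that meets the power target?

Standardized effect: d = |μ_{diet 1} − μ_{diet 2}| / σ = |15.9 − 13.7| / 8.9 = 0.2472
For power 0.7 need Φ(δ − z_{0.005}) = 0.7, so δ = z_{0.005} + z_{0.30} = 2.576 + 0.524 = 3.100.
(The Φ(−δ − z_{α/2}) term is vanishingly small for δ > 0 and is dropped in the standard sample-size formula.)
δ = d·√(n/2) ⇒ n = 2(δ/d)² = 2 × (3.100 / 0.2472)² = 314.60.
Rounding up, n = 315 per group.

n = 315 per group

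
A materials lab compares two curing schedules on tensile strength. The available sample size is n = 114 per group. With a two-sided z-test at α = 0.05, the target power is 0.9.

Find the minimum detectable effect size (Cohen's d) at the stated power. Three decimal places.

Need Φ(δ − 1.960) = 0.9, so δ = 1.960 + 1.282 = 3.242.
(The second rejection-region term Φ(−δ − z_{α/2}) is negligible and dropped.)
δ = d·√(n/2) ⇒ d = δ/√(n/2) = 3.242/√(114/2) = 0.4293.

d ≈ 0.429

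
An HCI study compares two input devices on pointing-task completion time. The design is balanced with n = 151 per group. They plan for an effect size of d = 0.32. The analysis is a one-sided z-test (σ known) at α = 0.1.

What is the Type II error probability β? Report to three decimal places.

Noncentrality parameter: δ = d·√(n/2) = 0.32 × √(151/2) = 2.7805
One-sided α = 0.1 → critical value z_{0.1} = 1.282.
Power = P(Z > 1.282 − δ) = Φ(1.499) = 0.9331.
Type II error: β = 1 − power = 1 − 0.9331 = 0.0669.

β ≈ 0.067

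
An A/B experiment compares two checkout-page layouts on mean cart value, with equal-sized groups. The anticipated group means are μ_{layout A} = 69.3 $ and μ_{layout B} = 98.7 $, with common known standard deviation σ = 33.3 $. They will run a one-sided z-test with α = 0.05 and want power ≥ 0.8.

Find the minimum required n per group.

Standardized effect: d = |μ_{layout A} − μ_{layout B}| / σ = |69.3 − 98.7| / 33.3 = 0.8829
For power 0.8 need Φ(δ − z_{0.05}) = 0.8, so δ = z_{0.05} + z_{0.20} = 1.645 + 0.842 = 2.486.
δ = d·√(n/2) ⇒ n = 2(δ/d)² = 2 × (2.486 / 0.8829)² = 15.86.
Round up to the next whole unit.

n = 16 per group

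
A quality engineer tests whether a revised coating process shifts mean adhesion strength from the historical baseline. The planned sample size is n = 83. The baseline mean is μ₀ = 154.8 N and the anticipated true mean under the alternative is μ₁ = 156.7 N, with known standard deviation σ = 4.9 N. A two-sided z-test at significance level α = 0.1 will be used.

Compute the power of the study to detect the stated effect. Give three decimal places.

Standardized effect: d = |μ₁ − μ₀| / σ = |156.7 − 154.8| / 4.9 = 0.3878
Noncentrality parameter: δ = d·√n = 0.3878 × √83 = 3.5326
Critical value for a two-sided test at α = 0.1: z_{α/2} = 1.645.
Power = Φ(δ − 1.645) + Φ(−δ − 1.645) = Φ(1.888) + Φ(-5.177) = 0.9705 + 0.0000 = 0.9705.

Power ≈ 0.970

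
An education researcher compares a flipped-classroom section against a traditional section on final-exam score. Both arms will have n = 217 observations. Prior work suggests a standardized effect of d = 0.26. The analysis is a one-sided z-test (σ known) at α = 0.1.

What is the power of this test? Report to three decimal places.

Noncentrality parameter: δ = d·√(n/2) = 0.26 × √(217/2) = 2.7082
One-sided α = 0.1 → critical value z_{0.1} = 1.282.
Power = P(Z > 1.282 − δ) = Φ(1.427) = 0.9232.

Power ≈ 0.923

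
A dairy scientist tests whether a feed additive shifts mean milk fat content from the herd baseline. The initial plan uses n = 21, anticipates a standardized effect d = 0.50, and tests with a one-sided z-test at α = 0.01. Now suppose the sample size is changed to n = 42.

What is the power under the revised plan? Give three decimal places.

Power ≈ 0.820

With n = 42: δ = d·√n = 0.50 × √42 = 3.2404. Critical value z_{0.01} = 2.326.
Revised power = P(Z > 2.326 − δ) = Φ(0.914) = 0.8196.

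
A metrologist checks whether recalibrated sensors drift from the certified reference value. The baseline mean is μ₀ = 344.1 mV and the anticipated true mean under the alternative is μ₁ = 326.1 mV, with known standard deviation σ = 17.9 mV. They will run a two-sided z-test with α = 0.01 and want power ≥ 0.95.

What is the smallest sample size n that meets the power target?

Standardized effect: d = |μ₁ − μ₀| / σ = |326.1 − 344.1| / 17.9 = 1.0056
For power 0.95 need Φ(δ − z_{0.005}) = 0.95, so δ = z_{0.005} + z_{0.05} = 2.576 + 1.645 = 4.221.
(The Φ(−δ − z_{α/2}) term is vanishingly small for δ > 0 and is dropped in the standard sample-size formula.)
δ = d·√n ⇒ n = (δ/d)² = (4.221 / 1.0056)² = 17.62.
Round up to the next whole unit.

n = 18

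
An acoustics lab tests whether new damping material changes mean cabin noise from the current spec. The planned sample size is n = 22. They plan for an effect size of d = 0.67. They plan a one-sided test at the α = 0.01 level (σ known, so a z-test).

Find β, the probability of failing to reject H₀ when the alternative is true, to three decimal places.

Noncentrality parameter: δ = d·√n = 0.67 × √22 = 3.1426
Critical value for a one-sided test at α = 0.01: z_α = 2.326.
Power = P(Z > 2.326 − δ) = Φ(0.816) = 0.7928.
Type II error: β = 1 − power = 1 − 0.7928 = 0.2072.

β ≈ 0.207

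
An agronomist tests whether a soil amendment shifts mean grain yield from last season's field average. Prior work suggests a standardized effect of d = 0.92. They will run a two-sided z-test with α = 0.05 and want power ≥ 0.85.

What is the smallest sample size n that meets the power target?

Set Φ(δ − 1.960) = 0.85; then δ − 1.960 = Φ⁻¹(0.85) = 1.036, giving δ = 2.996.
(The Φ(−δ − z_{α/2}) term is vanishingly small for δ > 0 and is dropped in the standard sample-size formula.)
δ = d·√n ⇒ n = (δ/d)² = (2.996 / 0.92)² = 10.61.
Round up to the next whole unit.

n = 11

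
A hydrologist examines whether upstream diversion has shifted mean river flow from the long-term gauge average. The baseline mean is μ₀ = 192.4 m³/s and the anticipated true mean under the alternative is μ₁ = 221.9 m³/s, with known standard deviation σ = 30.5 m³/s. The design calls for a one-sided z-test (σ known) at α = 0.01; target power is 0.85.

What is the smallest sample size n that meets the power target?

Standardized effect: d = |μ₁ − μ₀| / σ = |221.9 − 192.4| / 30.5 = 0.9672
For power 0.85 need Φ(δ − z_{0.01}) = 0.85, so δ = z_{0.01} + z_{0.15} = 2.326 + 1.036 = 3.363.
δ = d·√n ⇒ n = (δ/d)² = (3.363 / 0.9672)² = 12.09.
Rounding up, n = 13.

n = 13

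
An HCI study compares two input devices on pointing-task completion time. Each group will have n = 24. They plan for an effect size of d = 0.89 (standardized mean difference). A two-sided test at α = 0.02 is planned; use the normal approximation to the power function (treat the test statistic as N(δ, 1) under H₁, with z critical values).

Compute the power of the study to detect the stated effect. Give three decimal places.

Noncentrality parameter: λ = d·√(n/2) = 0.89 × √(24/2) = 3.0831
Critical value for a two-sided test at α = 0.02: z_{α/2} = 2.326.
Power = Φ(λ − 2.326) + Φ(−λ − 2.326) = Φ(0.757) + Φ(-5.409) = 0.7754 + 0.0000 = 0.7754.

Power ≈ 0.775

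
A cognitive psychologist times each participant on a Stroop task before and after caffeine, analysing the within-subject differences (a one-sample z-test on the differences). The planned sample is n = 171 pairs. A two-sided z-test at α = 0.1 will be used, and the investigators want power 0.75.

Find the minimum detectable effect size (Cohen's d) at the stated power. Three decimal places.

Need Φ(δ − 1.645) = 0.75, so δ = 1.645 + 0.674 = 2.319.
(The second rejection-region term Φ(−δ − z_{α/2}) is negligible and dropped.)
δ = d·√n ⇒ d = δ/√n = 2.319/√171 = 0.1774.

d ≈ 0.177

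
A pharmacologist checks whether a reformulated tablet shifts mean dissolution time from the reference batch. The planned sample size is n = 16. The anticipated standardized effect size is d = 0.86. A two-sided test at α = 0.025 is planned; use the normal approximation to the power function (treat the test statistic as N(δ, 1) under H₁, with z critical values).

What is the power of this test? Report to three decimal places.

Power ≈ 0.885

Noncentrality parameter: δ = d·√n = 0.86 × √16 = 3.4400
Critical value for a two-sided test at α = 0.025: z_{α/2} = 2.241.
Power = Φ(δ − 2.241) + Φ(−δ − 2.241) = Φ(1.199) + Φ(-5.681) = 0.8847 + 0.0000 = 0.8847.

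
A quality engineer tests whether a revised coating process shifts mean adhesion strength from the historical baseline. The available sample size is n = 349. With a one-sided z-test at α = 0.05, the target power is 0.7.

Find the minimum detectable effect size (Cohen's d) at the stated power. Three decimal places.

d ≈ 0.116

Required noncentrality: δ = z_{0.05} + z_{0.30} = 1.645 + 0.524 = 2.169.
δ = d·√n ⇒ d = δ/√n = 2.169/√349 = 0.1161.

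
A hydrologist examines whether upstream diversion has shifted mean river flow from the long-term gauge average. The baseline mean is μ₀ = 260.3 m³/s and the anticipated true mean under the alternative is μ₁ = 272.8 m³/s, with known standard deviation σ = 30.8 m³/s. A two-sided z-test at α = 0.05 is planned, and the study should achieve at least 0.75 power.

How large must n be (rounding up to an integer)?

n = 43

Standardized effect: d = |μ₁ − μ₀| / σ = |272.8 − 260.3| / 30.8 = 0.4058
For power 0.75 need Φ(δ − z_{0.025}) = 0.75, so δ = z_{0.025} + z_{0.25} = 1.960 + 0.674 = 2.634.
(The Φ(−δ − z_{α/2}) term is vanishingly small for δ > 0 and is dropped in the standard sample-size formula.)
δ = d·√n ⇒ n = (δ/d)² = (2.634 / 0.4058)² = 42.14.
Round up to the next whole unit.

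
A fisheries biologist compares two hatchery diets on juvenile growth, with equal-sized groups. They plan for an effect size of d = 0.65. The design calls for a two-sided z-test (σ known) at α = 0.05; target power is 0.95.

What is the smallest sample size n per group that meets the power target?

Set Φ(δ − 1.960) = 0.95; then δ − 1.960 = Φ⁻¹(0.95) = 1.645, giving δ = 3.605.
(Ignoring the negligible lower-tail rejection probability gives the usual closed-form inversion.)
δ = d·√(n/2) ⇒ n = 2(δ/d)² = 2 × (3.605 / 0.65)² = 61.51.
Round up to the next whole unit.

n = 62 per group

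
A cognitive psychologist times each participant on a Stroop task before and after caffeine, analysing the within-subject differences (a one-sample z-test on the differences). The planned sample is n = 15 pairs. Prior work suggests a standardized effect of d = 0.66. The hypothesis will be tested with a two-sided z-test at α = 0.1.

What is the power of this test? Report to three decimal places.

Power ≈ 0.819

Noncentrality parameter: δ = d·√n = 0.66 × √15 = 2.5562
Two-sided α = 0.1 → critical value z_{0.05} = 1.645.
Power = Φ(δ − 1.645) + Φ(−δ − 1.645) = Φ(0.911) + Φ(-4.201) = 0.8189 + 0.0000 = 0.8189.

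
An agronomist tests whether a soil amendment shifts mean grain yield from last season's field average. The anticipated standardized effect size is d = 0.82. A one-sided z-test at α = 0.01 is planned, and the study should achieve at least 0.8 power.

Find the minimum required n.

n = 15

Set Φ(δ − 2.326) = 0.8; then δ − 2.326 = Φ⁻¹(0.8) = 0.842, giving δ = 3.168.
δ = d·√n ⇒ n = (δ/d)² = (3.168 / 0.82)² = 14.93.
Round up to the next whole unit.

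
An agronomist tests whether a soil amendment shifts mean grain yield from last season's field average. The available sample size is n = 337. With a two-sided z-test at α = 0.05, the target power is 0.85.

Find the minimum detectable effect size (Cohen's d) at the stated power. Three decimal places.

Need Φ(δ − 1.960) = 0.85, so δ = 1.960 + 1.036 = 2.996.
(Lower-tail contribution to power is negligible for δ > 0.)
δ = d·√n ⇒ d = δ/√n = 2.996/√337 = 0.1632.

d ≈ 0.163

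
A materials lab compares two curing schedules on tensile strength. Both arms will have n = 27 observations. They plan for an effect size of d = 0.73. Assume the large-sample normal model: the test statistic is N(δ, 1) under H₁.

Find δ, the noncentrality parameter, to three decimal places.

δ ≈ 2.682

The noncentrality parameter scales effect size by the design's sample-size factor: δ = d·√(n/2) = 0.73 × √(27/2) = 2.6822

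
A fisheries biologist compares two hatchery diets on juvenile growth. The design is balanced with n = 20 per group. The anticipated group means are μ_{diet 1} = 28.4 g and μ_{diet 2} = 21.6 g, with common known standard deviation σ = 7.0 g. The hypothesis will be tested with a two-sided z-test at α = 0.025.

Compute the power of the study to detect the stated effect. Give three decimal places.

Standardized effect: d = |μ_{diet 1} − μ_{diet 2}| / σ = |28.4 − 21.6| / 7.0 = 0.9714
Noncentrality parameter: δ = d·√(n/2) = 0.9714 × √(20/2) = 3.0719
Two-sided α = 0.025 → critical value z_{0.0125} = 2.241.
Power = Φ(δ − 2.241) + Φ(−δ − 2.241) = Φ(0.831) + Φ(-5.313) = 0.7969 + 0.0000 = 0.7969.

Power ≈ 0.797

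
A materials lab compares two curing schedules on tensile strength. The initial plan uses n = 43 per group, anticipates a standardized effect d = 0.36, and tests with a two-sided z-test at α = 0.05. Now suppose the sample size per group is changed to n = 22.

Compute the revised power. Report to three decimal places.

Power ≈ 0.223

With n = 22 per group: δ = d·√(n/2) = 0.36 × √(22/2) = 1.1940. Critical value z_{0.025} = 1.960.
Revised power = Φ(δ − 1.960) + Φ(−δ − 1.960) = Φ(-0.766) + Φ(-3.154) = 0.2218 + 0.0008 = 0.2226.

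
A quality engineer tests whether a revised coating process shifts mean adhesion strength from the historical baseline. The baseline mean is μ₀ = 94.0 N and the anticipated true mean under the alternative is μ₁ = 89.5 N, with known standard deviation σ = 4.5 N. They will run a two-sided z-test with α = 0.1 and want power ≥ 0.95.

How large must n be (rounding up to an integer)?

n = 11

Standardized effect: d = |μ₁ − μ₀| / σ = |89.5 − 94.0| / 4.5 = 1.0000
For power 0.95 need Φ(δ − z_{0.05}) = 0.95, so δ = z_{0.05} + z_{0.05} = 1.645 + 1.645 = 3.290.
(Ignoring the negligible lower-tail rejection probability gives the usual closed-form inversion.)
δ = d·√n ⇒ n = (δ/d)² = (3.290 / 1.0000)² = 10.82.
Round up to the next whole unit.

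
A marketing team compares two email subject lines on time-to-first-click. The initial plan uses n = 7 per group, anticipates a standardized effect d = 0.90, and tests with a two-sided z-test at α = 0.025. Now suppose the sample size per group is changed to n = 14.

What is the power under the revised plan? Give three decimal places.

With n = 14 per group: δ = d·√(n/2) = 0.90 × √(14/2) = 2.3812. Critical value z_{0.0125} = 2.241.
Revised power = Φ(δ − 2.241) + Φ(−δ − 2.241) = Φ(0.140) + Φ(-4.623) = 0.5556 + 0.0000 = 0.5556.

Power ≈ 0.556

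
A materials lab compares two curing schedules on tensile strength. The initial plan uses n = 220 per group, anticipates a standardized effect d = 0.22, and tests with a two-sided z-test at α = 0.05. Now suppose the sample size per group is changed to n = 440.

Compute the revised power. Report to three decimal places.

Power ≈ 0.904

With n = 440 per group: δ = d·√(n/2) = 0.22 × √(440/2) = 3.2631. Critical value z_{0.025} = 1.960.
Revised power = Φ(δ − 1.960) + Φ(−δ − 1.960) = Φ(1.303) + Φ(-5.223) = 0.9037 + 0.0000 = 0.9037.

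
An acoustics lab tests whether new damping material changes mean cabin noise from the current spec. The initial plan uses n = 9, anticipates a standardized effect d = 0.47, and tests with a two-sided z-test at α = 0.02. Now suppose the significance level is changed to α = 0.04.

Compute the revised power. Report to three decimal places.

Power ≈ 0.260

δ = d·√n = 0.47 × √9 = 1.4100 (unchanged). New critical value: z_{0.02} = 2.054.
Revised power = Φ(δ − 2.054) + Φ(−δ − 2.054) = Φ(-0.644) + Φ(-3.464) = 0.2599 + 0.0003 = 0.2601.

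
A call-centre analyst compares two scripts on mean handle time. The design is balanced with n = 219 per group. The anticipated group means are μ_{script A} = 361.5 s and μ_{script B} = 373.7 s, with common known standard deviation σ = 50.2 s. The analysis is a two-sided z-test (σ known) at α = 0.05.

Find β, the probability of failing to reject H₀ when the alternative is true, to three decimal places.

Standardized effect: d = |μ_{script A} − μ_{script B}| / σ = |361.5 − 373.7| / 50.2 = 0.2430
Noncentrality parameter: δ = d·√(n/2) = 0.2430 × √(219/2) = 2.5431
Critical value for a two-sided test at α = 0.05: z_{α/2} = 1.960.
Power = Φ(δ − 1.960) + Φ(−δ − 1.960) = Φ(0.583) + Φ(-4.503) = 0.7201 + 0.0000 = 0.7201.
Type II error: β = 1 − power = 1 − 0.7201 = 0.2799.

β ≈ 0.280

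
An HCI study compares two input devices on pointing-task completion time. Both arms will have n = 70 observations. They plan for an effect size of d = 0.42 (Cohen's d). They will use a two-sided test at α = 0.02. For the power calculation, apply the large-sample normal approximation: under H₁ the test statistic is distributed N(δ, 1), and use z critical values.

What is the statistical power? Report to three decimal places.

Power ≈ 0.563

Noncentrality parameter: δ = d·√(n/2) = 0.42 × √(70/2) = 2.4848
Two-sided α = 0.02 → critical value z_{0.01} = 2.326.
Power = Φ(δ − 2.326) + Φ(−δ − 2.326) = Φ(0.158) + Φ(-4.811) = 0.5629 + 0.0000 = 0.5629.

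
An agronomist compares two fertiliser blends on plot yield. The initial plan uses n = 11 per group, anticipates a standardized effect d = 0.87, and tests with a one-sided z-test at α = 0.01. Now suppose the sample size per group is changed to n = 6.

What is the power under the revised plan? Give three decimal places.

Power ≈ 0.206

With n = 6 per group: δ = d·√(n/2) = 0.87 × √(6/2) = 1.5069. Critical value z_{0.01} = 2.326.
Revised power = Φ(δ − 2.326) = Φ(-0.819) = 0.2063.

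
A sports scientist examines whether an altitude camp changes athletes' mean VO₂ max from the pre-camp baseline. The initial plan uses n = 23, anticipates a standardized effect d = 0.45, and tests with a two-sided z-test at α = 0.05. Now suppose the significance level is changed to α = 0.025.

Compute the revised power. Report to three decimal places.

δ = d·√n = 0.45 × √23 = 2.1581 (unchanged). New critical value: z_{0.0125} = 2.241.
Revised power = Φ(δ − 2.241) + Φ(−δ − 2.241) = Φ(-0.083) + Φ(-4.400) = 0.4668 + 0.0000 = 0.4668.

Power ≈ 0.467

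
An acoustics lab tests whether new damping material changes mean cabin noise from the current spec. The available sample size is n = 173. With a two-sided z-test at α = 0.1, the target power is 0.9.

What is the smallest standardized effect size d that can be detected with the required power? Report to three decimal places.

d ≈ 0.222

Need Φ(δ − 1.645) = 0.9, so δ = 1.645 + 1.282 = 2.926.
(Lower-tail contribution to power is negligible for δ > 0.)
δ = d·√n ⇒ d = δ/√n = 2.926/√173 = 0.2225.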